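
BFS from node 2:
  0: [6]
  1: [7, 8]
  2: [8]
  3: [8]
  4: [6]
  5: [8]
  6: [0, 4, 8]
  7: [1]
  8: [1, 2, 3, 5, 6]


Visit 2, enqueue [8]
Visit 8, enqueue [1, 3, 5, 6]
Visit 1, enqueue [7]
Visit 3, enqueue []
Visit 5, enqueue []
Visit 6, enqueue [0, 4]
Visit 7, enqueue []
Visit 0, enqueue []
Visit 4, enqueue []

BFS order: [2, 8, 1, 3, 5, 6, 7, 0, 4]


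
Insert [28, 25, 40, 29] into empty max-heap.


Insert 28: [28]
Insert 25: [28, 25]
Insert 40: [40, 25, 28]
Insert 29: [40, 29, 28, 25]

Final heap: [40, 29, 28, 25]


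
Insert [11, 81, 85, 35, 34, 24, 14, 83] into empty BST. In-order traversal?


Insert 11: root
Insert 81: R from 11
Insert 85: R from 11 -> R from 81
Insert 35: R from 11 -> L from 81
Insert 34: R from 11 -> L from 81 -> L from 35
Insert 24: R from 11 -> L from 81 -> L from 35 -> L from 34
Insert 14: R from 11 -> L from 81 -> L from 35 -> L from 34 -> L from 24
Insert 83: R from 11 -> R from 81 -> L from 85

In-order: [11, 14, 24, 34, 35, 81, 83, 85]


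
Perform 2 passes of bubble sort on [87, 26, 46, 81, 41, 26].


Initial: [87, 26, 46, 81, 41, 26]
Pass 1: [26, 46, 81, 41, 26, 87] (5 swaps)
Pass 2: [26, 46, 41, 26, 81, 87] (2 swaps)

After 2 passes: [26, 46, 41, 26, 81, 87]


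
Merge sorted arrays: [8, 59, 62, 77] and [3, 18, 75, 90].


Take 3 from B
Take 8 from A
Take 18 from B
Take 59 from A
Take 62 from A
Take 75 from B
Take 77 from A

Merged: [3, 8, 18, 59, 62, 75, 77, 90]


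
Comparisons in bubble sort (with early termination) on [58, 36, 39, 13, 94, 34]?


Algorithm: bubble sort (with early termination)
Input: [58, 36, 39, 13, 94, 34]
Sorted: [13, 34, 36, 39, 58, 94]

15


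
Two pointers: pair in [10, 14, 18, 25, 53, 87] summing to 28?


lo=0(10)+hi=5(87)=97
lo=0(10)+hi=4(53)=63
lo=0(10)+hi=3(25)=35
lo=0(10)+hi=2(18)=28

Yes: 10+18=28


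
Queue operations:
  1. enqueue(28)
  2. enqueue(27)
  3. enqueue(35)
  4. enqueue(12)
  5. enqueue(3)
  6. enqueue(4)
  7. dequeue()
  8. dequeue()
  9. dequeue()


enqueue(28) -> [28]
enqueue(27) -> [28, 27]
enqueue(35) -> [28, 27, 35]
enqueue(12) -> [28, 27, 35, 12]
enqueue(3) -> [28, 27, 35, 12, 3]
enqueue(4) -> [28, 27, 35, 12, 3, 4]
dequeue()->28, [27, 35, 12, 3, 4]
dequeue()->27, [35, 12, 3, 4]
dequeue()->35, [12, 3, 4]

Final queue: [12, 3, 4]


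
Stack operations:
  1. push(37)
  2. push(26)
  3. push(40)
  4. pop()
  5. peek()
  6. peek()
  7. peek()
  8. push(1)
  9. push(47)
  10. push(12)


push(37) -> [37]
push(26) -> [37, 26]
push(40) -> [37, 26, 40]
pop()->40, [37, 26]
peek()->26
peek()->26
peek()->26
push(1) -> [37, 26, 1]
push(47) -> [37, 26, 1, 47]
push(12) -> [37, 26, 1, 47, 12]

Final stack: [37, 26, 1, 47, 12]


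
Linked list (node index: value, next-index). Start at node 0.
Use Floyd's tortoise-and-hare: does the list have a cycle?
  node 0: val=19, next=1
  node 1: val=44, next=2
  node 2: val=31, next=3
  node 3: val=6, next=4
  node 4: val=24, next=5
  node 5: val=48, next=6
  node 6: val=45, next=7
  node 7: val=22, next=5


Floyd's tortoise (slow, +1) and hare (fast, +2):
  init: slow=0, fast=0
  step 1: slow=1, fast=2
  step 2: slow=2, fast=4
  step 3: slow=3, fast=6
  step 4: slow=4, fast=5
  step 5: slow=5, fast=7
  step 6: slow=6, fast=6
  slow == fast at node 6: cycle detected

Cycle: yes


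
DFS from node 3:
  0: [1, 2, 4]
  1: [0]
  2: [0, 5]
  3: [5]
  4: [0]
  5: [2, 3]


Visit 3, push [5]
Visit 5, push [2]
Visit 2, push [0]
Visit 0, push [4, 1]
Visit 1, push []
Visit 4, push []

DFS order: [3, 5, 2, 0, 1, 4]


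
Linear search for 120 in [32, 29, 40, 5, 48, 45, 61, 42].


i=0: 32!=120
i=1: 29!=120
i=2: 40!=120
i=3: 5!=120
i=4: 48!=120
i=5: 45!=120
i=6: 61!=120
i=7: 42!=120

Not found, 8 comps


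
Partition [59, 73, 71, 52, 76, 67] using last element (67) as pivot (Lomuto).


Pivot: 67
  59 <= 67: advance i (no swap)
  52 <= 67: swap -> [59, 52, 71, 73, 76, 67]
Place pivot at 2: [59, 52, 67, 73, 76, 71]

Partitioned: [59, 52, 67, 73, 76, 71]


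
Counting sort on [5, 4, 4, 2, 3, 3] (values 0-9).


Input: [5, 4, 4, 2, 3, 3]
Counts: [0, 0, 1, 2, 2, 1, 0, 0, 0, 0]

Sorted: [2, 3, 3, 4, 4, 5]


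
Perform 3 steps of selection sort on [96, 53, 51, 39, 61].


Initial: [96, 53, 51, 39, 61]
Step 1: min=39 at 3
  Swap: [39, 53, 51, 96, 61]
Step 2: min=51 at 2
  Swap: [39, 51, 53, 96, 61]
Step 3: min=53 at 2
  Swap: [39, 51, 53, 96, 61]

After 3 steps: [39, 51, 53, 96, 61]


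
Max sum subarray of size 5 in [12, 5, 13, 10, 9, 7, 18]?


[0:5]: 49
[1:6]: 44
[2:7]: 57

Max: 57 at [2:7]


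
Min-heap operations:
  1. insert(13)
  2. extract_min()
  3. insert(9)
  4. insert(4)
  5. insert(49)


insert(13) -> [13]
extract_min()->13, []
insert(9) -> [9]
insert(4) -> [4, 9]
insert(49) -> [4, 9, 49]

Final heap: [4, 9, 49]


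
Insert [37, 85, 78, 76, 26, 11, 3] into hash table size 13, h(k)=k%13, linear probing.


Insert 37: h=11 -> slot 11
Insert 85: h=7 -> slot 7
Insert 78: h=0 -> slot 0
Insert 76: h=11, 1 probes -> slot 12
Insert 26: h=0, 1 probes -> slot 1
Insert 11: h=11, 4 probes -> slot 2
Insert 3: h=3 -> slot 3

Table: [78, 26, 11, 3, None, None, None, 85, None, None, None, 37, 76]


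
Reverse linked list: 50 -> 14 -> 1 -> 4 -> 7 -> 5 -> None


Step 1: curr=50, set curr.next=prev(None) | reversed so far: 50
Step 2: curr=14, set curr.next=prev(50) | reversed so far: 14 -> 50
Step 3: curr=1, set curr.next=prev(14) | reversed so far: 1 -> 14 -> 50
Step 4: curr=4, set curr.next=prev(1) | reversed so far: 4 -> 1 -> 14 -> 50
Step 5: curr=7, set curr.next=prev(4) | reversed so far: 7 -> 4 -> 1 -> 14 -> 50
Step 6: curr=5, set curr.next=prev(7) | reversed so far: 5 -> 7 -> 4 -> 1 -> 14 -> 50

5 -> 7 -> 4 -> 1 -> 14 -> 50 -> None


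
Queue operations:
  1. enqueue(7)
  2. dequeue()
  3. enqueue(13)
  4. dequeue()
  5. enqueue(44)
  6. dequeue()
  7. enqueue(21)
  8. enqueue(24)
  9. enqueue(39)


enqueue(7) -> [7]
dequeue()->7, []
enqueue(13) -> [13]
dequeue()->13, []
enqueue(44) -> [44]
dequeue()->44, []
enqueue(21) -> [21]
enqueue(24) -> [21, 24]
enqueue(39) -> [21, 24, 39]

Final queue: [21, 24, 39]


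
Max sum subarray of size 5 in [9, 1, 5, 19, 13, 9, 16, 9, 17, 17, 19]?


[0:5]: 47
[1:6]: 47
[2:7]: 62
[3:8]: 66
[4:9]: 64
[5:10]: 68
[6:11]: 78

Max: 78 at [6:11]


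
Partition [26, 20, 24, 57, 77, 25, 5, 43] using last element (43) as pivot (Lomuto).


Pivot: 43
  26 <= 43: advance i (no swap)
  20 <= 43: advance i (no swap)
  24 <= 43: advance i (no swap)
  25 <= 43: swap -> [26, 20, 24, 25, 77, 57, 5, 43]
  5 <= 43: swap -> [26, 20, 24, 25, 5, 57, 77, 43]
Place pivot at 5: [26, 20, 24, 25, 5, 43, 77, 57]

Partitioned: [26, 20, 24, 25, 5, 43, 77, 57]


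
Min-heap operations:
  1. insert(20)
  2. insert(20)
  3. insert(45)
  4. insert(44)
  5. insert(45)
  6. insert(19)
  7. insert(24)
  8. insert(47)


insert(20) -> [20]
insert(20) -> [20, 20]
insert(45) -> [20, 20, 45]
insert(44) -> [20, 20, 45, 44]
insert(45) -> [20, 20, 45, 44, 45]
insert(19) -> [19, 20, 20, 44, 45, 45]
insert(24) -> [19, 20, 20, 44, 45, 45, 24]
insert(47) -> [19, 20, 20, 44, 45, 45, 24, 47]

Final heap: [19, 20, 20, 44, 45, 45, 24, 47]


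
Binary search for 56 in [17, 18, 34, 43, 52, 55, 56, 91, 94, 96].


Step 1: lo=0, hi=9, mid=4, val=52
Step 2: lo=5, hi=9, mid=7, val=91
Step 3: lo=5, hi=6, mid=5, val=55
Step 4: lo=6, hi=6, mid=6, val=56

Found at index 6


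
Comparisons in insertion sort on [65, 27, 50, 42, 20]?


Algorithm: insertion sort
Input: [65, 27, 50, 42, 20]
Sorted: [20, 27, 42, 50, 65]

10


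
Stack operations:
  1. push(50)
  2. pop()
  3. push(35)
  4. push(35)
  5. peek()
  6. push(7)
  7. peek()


push(50) -> [50]
pop()->50, []
push(35) -> [35]
push(35) -> [35, 35]
peek()->35
push(7) -> [35, 35, 7]
peek()->7

Final stack: [35, 35, 7]


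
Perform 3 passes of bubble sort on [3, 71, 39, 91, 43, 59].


Initial: [3, 71, 39, 91, 43, 59]
Pass 1: [3, 39, 71, 43, 59, 91] (3 swaps)
Pass 2: [3, 39, 43, 59, 71, 91] (2 swaps)
Pass 3: [3, 39, 43, 59, 71, 91] (0 swaps)

After 3 passes: [3, 39, 43, 59, 71, 91]


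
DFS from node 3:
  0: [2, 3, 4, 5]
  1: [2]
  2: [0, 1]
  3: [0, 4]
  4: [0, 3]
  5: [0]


Visit 3, push [4, 0]
Visit 0, push [5, 4, 2]
Visit 2, push [1]
Visit 1, push []
Visit 4, push []
Visit 5, push []

DFS order: [3, 0, 2, 1, 4, 5]


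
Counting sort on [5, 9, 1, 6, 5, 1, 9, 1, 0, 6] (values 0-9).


Input: [5, 9, 1, 6, 5, 1, 9, 1, 0, 6]
Counts: [1, 3, 0, 0, 0, 2, 2, 0, 0, 2]

Sorted: [0, 1, 1, 1, 5, 5, 6, 6, 9, 9]


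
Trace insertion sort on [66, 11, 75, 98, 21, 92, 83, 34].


Initial: [66, 11, 75, 98, 21, 92, 83, 34]
Insert 11: [11, 66, 75, 98, 21, 92, 83, 34]
Insert 75: [11, 66, 75, 98, 21, 92, 83, 34]
Insert 98: [11, 66, 75, 98, 21, 92, 83, 34]
Insert 21: [11, 21, 66, 75, 98, 92, 83, 34]
Insert 92: [11, 21, 66, 75, 92, 98, 83, 34]
Insert 83: [11, 21, 66, 75, 83, 92, 98, 34]
Insert 34: [11, 21, 34, 66, 75, 83, 92, 98]

Sorted: [11, 21, 34, 66, 75, 83, 92, 98]


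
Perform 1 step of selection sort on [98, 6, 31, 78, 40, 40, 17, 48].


Initial: [98, 6, 31, 78, 40, 40, 17, 48]
Step 1: min=6 at 1
  Swap: [6, 98, 31, 78, 40, 40, 17, 48]

After 1 step: [6, 98, 31, 78, 40, 40, 17, 48]


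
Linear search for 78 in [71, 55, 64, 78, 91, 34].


i=0: 71!=78
i=1: 55!=78
i=2: 64!=78
i=3: 78==78 found!

Found at 3, 4 comps


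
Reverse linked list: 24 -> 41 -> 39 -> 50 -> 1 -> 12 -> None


Step 1: curr=24, set curr.next=prev(None) | reversed so far: 24
Step 2: curr=41, set curr.next=prev(24) | reversed so far: 41 -> 24
Step 3: curr=39, set curr.next=prev(41) | reversed so far: 39 -> 41 -> 24
Step 4: curr=50, set curr.next=prev(39) | reversed so far: 50 -> 39 -> 41 -> 24
Step 5: curr=1, set curr.next=prev(50) | reversed so far: 1 -> 50 -> 39 -> 41 -> 24
Step 6: curr=12, set curr.next=prev(1) | reversed so far: 12 -> 1 -> 50 -> 39 -> 41 -> 24

12 -> 1 -> 50 -> 39 -> 41 -> 24 -> None


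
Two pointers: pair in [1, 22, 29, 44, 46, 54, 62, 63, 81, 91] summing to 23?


lo=0(1)+hi=9(91)=92
lo=0(1)+hi=8(81)=82
lo=0(1)+hi=7(63)=64
lo=0(1)+hi=6(62)=63
lo=0(1)+hi=5(54)=55
lo=0(1)+hi=4(46)=47
lo=0(1)+hi=3(44)=45
lo=0(1)+hi=2(29)=30
lo=0(1)+hi=1(22)=23

Yes: 1+22=23


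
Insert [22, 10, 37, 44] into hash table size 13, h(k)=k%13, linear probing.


Insert 22: h=9 -> slot 9
Insert 10: h=10 -> slot 10
Insert 37: h=11 -> slot 11
Insert 44: h=5 -> slot 5

Table: [None, None, None, None, None, 44, None, None, None, 22, 10, 37, None]


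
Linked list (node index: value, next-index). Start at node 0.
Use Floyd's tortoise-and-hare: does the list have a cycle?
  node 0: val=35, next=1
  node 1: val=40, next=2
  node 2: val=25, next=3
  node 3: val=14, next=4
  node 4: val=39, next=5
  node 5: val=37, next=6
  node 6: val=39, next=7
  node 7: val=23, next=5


Floyd's tortoise (slow, +1) and hare (fast, +2):
  init: slow=0, fast=0
  step 1: slow=1, fast=2
  step 2: slow=2, fast=4
  step 3: slow=3, fast=6
  step 4: slow=4, fast=5
  step 5: slow=5, fast=7
  step 6: slow=6, fast=6
  slow == fast at node 6: cycle detected

Cycle: yes


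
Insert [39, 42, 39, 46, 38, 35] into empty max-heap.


Insert 39: [39]
Insert 42: [42, 39]
Insert 39: [42, 39, 39]
Insert 46: [46, 42, 39, 39]
Insert 38: [46, 42, 39, 39, 38]
Insert 35: [46, 42, 39, 39, 38, 35]

Final heap: [46, 42, 39, 39, 38, 35]


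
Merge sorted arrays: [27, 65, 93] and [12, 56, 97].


Take 12 from B
Take 27 from A
Take 56 from B
Take 65 from A
Take 93 from A

Merged: [12, 27, 56, 65, 93, 97]


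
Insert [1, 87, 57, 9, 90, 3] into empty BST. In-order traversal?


Insert 1: root
Insert 87: R from 1
Insert 57: R from 1 -> L from 87
Insert 9: R from 1 -> L from 87 -> L from 57
Insert 90: R from 1 -> R from 87
Insert 3: R from 1 -> L from 87 -> L from 57 -> L from 9

In-order: [1, 3, 9, 57, 87, 90]


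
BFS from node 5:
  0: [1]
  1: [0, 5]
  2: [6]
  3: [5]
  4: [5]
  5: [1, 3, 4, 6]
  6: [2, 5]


Visit 5, enqueue [1, 3, 4, 6]
Visit 1, enqueue [0]
Visit 3, enqueue []
Visit 4, enqueue []
Visit 6, enqueue [2]
Visit 0, enqueue []
Visit 2, enqueue []

BFS order: [5, 1, 3, 4, 6, 0, 2]


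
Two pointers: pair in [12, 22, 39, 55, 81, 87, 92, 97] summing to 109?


lo=0(12)+hi=7(97)=109

Yes: 12+97=109


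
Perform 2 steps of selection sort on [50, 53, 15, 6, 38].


Initial: [50, 53, 15, 6, 38]
Step 1: min=6 at 3
  Swap: [6, 53, 15, 50, 38]
Step 2: min=15 at 2
  Swap: [6, 15, 53, 50, 38]

After 2 steps: [6, 15, 53, 50, 38]


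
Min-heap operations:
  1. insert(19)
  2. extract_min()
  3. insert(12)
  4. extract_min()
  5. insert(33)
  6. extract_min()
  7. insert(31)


insert(19) -> [19]
extract_min()->19, []
insert(12) -> [12]
extract_min()->12, []
insert(33) -> [33]
extract_min()->33, []
insert(31) -> [31]

Final heap: [31]


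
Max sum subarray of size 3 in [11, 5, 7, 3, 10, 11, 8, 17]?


[0:3]: 23
[1:4]: 15
[2:5]: 20
[3:6]: 24
[4:7]: 29
[5:8]: 36

Max: 36 at [5:8]


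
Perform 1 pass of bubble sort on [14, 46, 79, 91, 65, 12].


Initial: [14, 46, 79, 91, 65, 12]
Pass 1: [14, 46, 79, 65, 12, 91] (2 swaps)

After 1 pass: [14, 46, 79, 65, 12, 91]


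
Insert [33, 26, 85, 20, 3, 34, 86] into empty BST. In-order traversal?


Insert 33: root
Insert 26: L from 33
Insert 85: R from 33
Insert 20: L from 33 -> L from 26
Insert 3: L from 33 -> L from 26 -> L from 20
Insert 34: R from 33 -> L from 85
Insert 86: R from 33 -> R from 85

In-order: [3, 20, 26, 33, 34, 85, 86]


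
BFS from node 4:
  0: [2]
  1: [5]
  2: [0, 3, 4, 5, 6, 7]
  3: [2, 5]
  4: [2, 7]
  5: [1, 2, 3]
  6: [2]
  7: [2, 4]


Visit 4, enqueue [2, 7]
Visit 2, enqueue [0, 3, 5, 6]
Visit 7, enqueue []
Visit 0, enqueue []
Visit 3, enqueue []
Visit 5, enqueue [1]
Visit 6, enqueue []
Visit 1, enqueue []

BFS order: [4, 2, 7, 0, 3, 5, 6, 1]


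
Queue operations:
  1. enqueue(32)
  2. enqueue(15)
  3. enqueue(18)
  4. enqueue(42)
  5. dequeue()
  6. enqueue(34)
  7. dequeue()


enqueue(32) -> [32]
enqueue(15) -> [32, 15]
enqueue(18) -> [32, 15, 18]
enqueue(42) -> [32, 15, 18, 42]
dequeue()->32, [15, 18, 42]
enqueue(34) -> [15, 18, 42, 34]
dequeue()->15, [18, 42, 34]

Final queue: [18, 42, 34]


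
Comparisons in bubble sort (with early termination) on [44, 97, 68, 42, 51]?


Algorithm: bubble sort (with early termination)
Input: [44, 97, 68, 42, 51]
Sorted: [42, 44, 51, 68, 97]

10


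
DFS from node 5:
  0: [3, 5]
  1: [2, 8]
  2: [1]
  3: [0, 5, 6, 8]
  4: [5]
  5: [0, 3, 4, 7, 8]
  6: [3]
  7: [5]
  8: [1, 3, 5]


Visit 5, push [8, 7, 4, 3, 0]
Visit 0, push [3]
Visit 3, push [8, 6]
Visit 6, push []
Visit 8, push [1]
Visit 1, push [2]
Visit 2, push []
Visit 4, push []
Visit 7, push []

DFS order: [5, 0, 3, 6, 8, 1, 2, 4, 7]


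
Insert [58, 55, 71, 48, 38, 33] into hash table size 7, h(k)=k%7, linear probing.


Insert 58: h=2 -> slot 2
Insert 55: h=6 -> slot 6
Insert 71: h=1 -> slot 1
Insert 48: h=6, 1 probes -> slot 0
Insert 38: h=3 -> slot 3
Insert 33: h=5 -> slot 5

Table: [48, 71, 58, 38, None, 33, 55]


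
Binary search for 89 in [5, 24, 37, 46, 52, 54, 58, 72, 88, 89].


Step 1: lo=0, hi=9, mid=4, val=52
Step 2: lo=5, hi=9, mid=7, val=72
Step 3: lo=8, hi=9, mid=8, val=88
Step 4: lo=9, hi=9, mid=9, val=89

Found at index 9


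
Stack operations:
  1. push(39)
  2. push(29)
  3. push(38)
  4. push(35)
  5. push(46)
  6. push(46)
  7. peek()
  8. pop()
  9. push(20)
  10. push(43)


push(39) -> [39]
push(29) -> [39, 29]
push(38) -> [39, 29, 38]
push(35) -> [39, 29, 38, 35]
push(46) -> [39, 29, 38, 35, 46]
push(46) -> [39, 29, 38, 35, 46, 46]
peek()->46
pop()->46, [39, 29, 38, 35, 46]
push(20) -> [39, 29, 38, 35, 46, 20]
push(43) -> [39, 29, 38, 35, 46, 20, 43]

Final stack: [39, 29, 38, 35, 46, 20, 43]


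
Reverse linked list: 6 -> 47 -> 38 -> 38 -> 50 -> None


Step 1: curr=6, set curr.next=prev(None) | reversed so far: 6
Step 2: curr=47, set curr.next=prev(6) | reversed so far: 47 -> 6
Step 3: curr=38, set curr.next=prev(47) | reversed so far: 38 -> 47 -> 6
Step 4: curr=38, set curr.next=prev(38) | reversed so far: 38 -> 38 -> 47 -> 6
Step 5: curr=50, set curr.next=prev(38) | reversed so far: 50 -> 38 -> 38 -> 47 -> 6

50 -> 38 -> 38 -> 47 -> 6 -> None


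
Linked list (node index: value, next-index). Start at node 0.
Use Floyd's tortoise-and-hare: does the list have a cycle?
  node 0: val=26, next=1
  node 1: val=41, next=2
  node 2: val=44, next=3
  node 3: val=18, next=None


Floyd's tortoise (slow, +1) and hare (fast, +2):
  init: slow=0, fast=0
  step 1: slow=1, fast=2
  step 2: fast 2->3->None, no cycle

Cycle: no


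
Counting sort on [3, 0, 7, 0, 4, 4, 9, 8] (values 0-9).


Input: [3, 0, 7, 0, 4, 4, 9, 8]
Counts: [2, 0, 0, 1, 2, 0, 0, 1, 1, 1]

Sorted: [0, 0, 3, 4, 4, 7, 8, 9]


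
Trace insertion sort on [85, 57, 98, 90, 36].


Initial: [85, 57, 98, 90, 36]
Insert 57: [57, 85, 98, 90, 36]
Insert 98: [57, 85, 98, 90, 36]
Insert 90: [57, 85, 90, 98, 36]
Insert 36: [36, 57, 85, 90, 98]

Sorted: [36, 57, 85, 90, 98]


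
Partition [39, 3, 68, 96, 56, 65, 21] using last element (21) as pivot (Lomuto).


Pivot: 21
  3 <= 21: swap -> [3, 39, 68, 96, 56, 65, 21]
Place pivot at 1: [3, 21, 68, 96, 56, 65, 39]

Partitioned: [3, 21, 68, 96, 56, 65, 39]


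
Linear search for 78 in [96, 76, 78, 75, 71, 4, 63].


i=0: 96!=78
i=1: 76!=78
i=2: 78==78 found!

Found at 2, 3 comps


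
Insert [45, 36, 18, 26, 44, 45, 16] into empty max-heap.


Insert 45: [45]
Insert 36: [45, 36]
Insert 18: [45, 36, 18]
Insert 26: [45, 36, 18, 26]
Insert 44: [45, 44, 18, 26, 36]
Insert 45: [45, 44, 45, 26, 36, 18]
Insert 16: [45, 44, 45, 26, 36, 18, 16]

Final heap: [45, 44, 45, 26, 36, 18, 16]


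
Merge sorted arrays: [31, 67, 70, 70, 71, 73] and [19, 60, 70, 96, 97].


Take 19 from B
Take 31 from A
Take 60 from B
Take 67 from A
Take 70 from A
Take 70 from A
Take 70 from B
Take 71 from A
Take 73 from A

Merged: [19, 31, 60, 67, 70, 70, 70, 71, 73, 96, 97]


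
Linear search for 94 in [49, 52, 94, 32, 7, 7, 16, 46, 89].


i=0: 49!=94
i=1: 52!=94
i=2: 94==94 found!

Found at 2, 3 comps


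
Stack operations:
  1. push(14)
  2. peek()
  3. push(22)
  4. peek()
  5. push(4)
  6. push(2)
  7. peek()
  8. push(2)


push(14) -> [14]
peek()->14
push(22) -> [14, 22]
peek()->22
push(4) -> [14, 22, 4]
push(2) -> [14, 22, 4, 2]
peek()->2
push(2) -> [14, 22, 4, 2, 2]

Final stack: [14, 22, 4, 2, 2]


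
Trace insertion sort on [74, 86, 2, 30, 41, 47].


Initial: [74, 86, 2, 30, 41, 47]
Insert 86: [74, 86, 2, 30, 41, 47]
Insert 2: [2, 74, 86, 30, 41, 47]
Insert 30: [2, 30, 74, 86, 41, 47]
Insert 41: [2, 30, 41, 74, 86, 47]
Insert 47: [2, 30, 41, 47, 74, 86]

Sorted: [2, 30, 41, 47, 74, 86]


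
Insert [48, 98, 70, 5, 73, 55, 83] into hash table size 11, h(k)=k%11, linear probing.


Insert 48: h=4 -> slot 4
Insert 98: h=10 -> slot 10
Insert 70: h=4, 1 probes -> slot 5
Insert 5: h=5, 1 probes -> slot 6
Insert 73: h=7 -> slot 7
Insert 55: h=0 -> slot 0
Insert 83: h=6, 2 probes -> slot 8

Table: [55, None, None, None, 48, 70, 5, 73, 83, None, 98]


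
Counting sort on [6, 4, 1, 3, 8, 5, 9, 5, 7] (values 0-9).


Input: [6, 4, 1, 3, 8, 5, 9, 5, 7]
Counts: [0, 1, 0, 1, 1, 2, 1, 1, 1, 1]

Sorted: [1, 3, 4, 5, 5, 6, 7, 8, 9]


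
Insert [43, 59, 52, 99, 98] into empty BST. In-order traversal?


Insert 43: root
Insert 59: R from 43
Insert 52: R from 43 -> L from 59
Insert 99: R from 43 -> R from 59
Insert 98: R from 43 -> R from 59 -> L from 99

In-order: [43, 52, 59, 98, 99]


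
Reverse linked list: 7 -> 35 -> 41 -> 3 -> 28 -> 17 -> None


Step 1: curr=7, set curr.next=prev(None) | reversed so far: 7
Step 2: curr=35, set curr.next=prev(7) | reversed so far: 35 -> 7
Step 3: curr=41, set curr.next=prev(35) | reversed so far: 41 -> 35 -> 7
Step 4: curr=3, set curr.next=prev(41) | reversed so far: 3 -> 41 -> 35 -> 7
Step 5: curr=28, set curr.next=prev(3) | reversed so far: 28 -> 3 -> 41 -> 35 -> 7
Step 6: curr=17, set curr.next=prev(28) | reversed so far: 17 -> 28 -> 3 -> 41 -> 35 -> 7

17 -> 28 -> 3 -> 41 -> 35 -> 7 -> None


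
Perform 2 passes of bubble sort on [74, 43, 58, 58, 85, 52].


Initial: [74, 43, 58, 58, 85, 52]
Pass 1: [43, 58, 58, 74, 52, 85] (4 swaps)
Pass 2: [43, 58, 58, 52, 74, 85] (1 swaps)

After 2 passes: [43, 58, 58, 52, 74, 85]


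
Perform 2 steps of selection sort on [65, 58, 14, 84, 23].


Initial: [65, 58, 14, 84, 23]
Step 1: min=14 at 2
  Swap: [14, 58, 65, 84, 23]
Step 2: min=23 at 4
  Swap: [14, 23, 65, 84, 58]

After 2 steps: [14, 23, 65, 84, 58]


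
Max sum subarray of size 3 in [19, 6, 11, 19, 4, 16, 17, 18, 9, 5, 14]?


[0:3]: 36
[1:4]: 36
[2:5]: 34
[3:6]: 39
[4:7]: 37
[5:8]: 51
[6:9]: 44
[7:10]: 32
[8:11]: 28

Max: 51 at [5:8]


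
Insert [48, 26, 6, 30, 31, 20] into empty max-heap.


Insert 48: [48]
Insert 26: [48, 26]
Insert 6: [48, 26, 6]
Insert 30: [48, 30, 6, 26]
Insert 31: [48, 31, 6, 26, 30]
Insert 20: [48, 31, 20, 26, 30, 6]

Final heap: [48, 31, 20, 26, 30, 6]


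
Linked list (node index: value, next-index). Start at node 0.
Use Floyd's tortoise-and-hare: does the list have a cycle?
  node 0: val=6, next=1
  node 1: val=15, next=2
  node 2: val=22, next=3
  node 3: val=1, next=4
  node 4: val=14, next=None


Floyd's tortoise (slow, +1) and hare (fast, +2):
  init: slow=0, fast=0
  step 1: slow=1, fast=2
  step 2: slow=2, fast=4
  step 3: fast -> None, no cycle

Cycle: no


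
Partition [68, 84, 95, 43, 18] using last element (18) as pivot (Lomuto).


Pivot: 18
Place pivot at 0: [18, 84, 95, 43, 68]

Partitioned: [18, 84, 95, 43, 68]


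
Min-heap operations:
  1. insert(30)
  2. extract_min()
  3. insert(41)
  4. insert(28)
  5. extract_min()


insert(30) -> [30]
extract_min()->30, []
insert(41) -> [41]
insert(28) -> [28, 41]
extract_min()->28, [41]

Final heap: [41]


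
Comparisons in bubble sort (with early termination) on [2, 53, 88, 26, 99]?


Algorithm: bubble sort (with early termination)
Input: [2, 53, 88, 26, 99]
Sorted: [2, 26, 53, 88, 99]

9


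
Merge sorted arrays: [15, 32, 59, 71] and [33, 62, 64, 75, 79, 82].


Take 15 from A
Take 32 from A
Take 33 from B
Take 59 from A
Take 62 from B
Take 64 from B
Take 71 from A

Merged: [15, 32, 33, 59, 62, 64, 71, 75, 79, 82]


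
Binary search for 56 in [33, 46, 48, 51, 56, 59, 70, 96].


Step 1: lo=0, hi=7, mid=3, val=51
Step 2: lo=4, hi=7, mid=5, val=59
Step 3: lo=4, hi=4, mid=4, val=56

Found at index 4


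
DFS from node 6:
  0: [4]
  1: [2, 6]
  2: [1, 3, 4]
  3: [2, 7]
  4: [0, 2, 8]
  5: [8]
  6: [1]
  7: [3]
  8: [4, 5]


Visit 6, push [1]
Visit 1, push [2]
Visit 2, push [4, 3]
Visit 3, push [7]
Visit 7, push []
Visit 4, push [8, 0]
Visit 0, push []
Visit 8, push [5]
Visit 5, push []

DFS order: [6, 1, 2, 3, 7, 4, 0, 8, 5]


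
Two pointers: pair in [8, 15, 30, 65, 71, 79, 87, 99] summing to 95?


lo=0(8)+hi=7(99)=107
lo=0(8)+hi=6(87)=95

Yes: 8+87=95


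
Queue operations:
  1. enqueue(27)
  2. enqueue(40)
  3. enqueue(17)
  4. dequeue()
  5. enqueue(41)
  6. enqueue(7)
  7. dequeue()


enqueue(27) -> [27]
enqueue(40) -> [27, 40]
enqueue(17) -> [27, 40, 17]
dequeue()->27, [40, 17]
enqueue(41) -> [40, 17, 41]
enqueue(7) -> [40, 17, 41, 7]
dequeue()->40, [17, 41, 7]

Final queue: [17, 41, 7]


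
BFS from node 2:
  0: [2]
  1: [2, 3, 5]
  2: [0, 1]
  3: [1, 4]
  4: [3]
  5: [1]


Visit 2, enqueue [0, 1]
Visit 0, enqueue []
Visit 1, enqueue [3, 5]
Visit 3, enqueue [4]
Visit 5, enqueue []
Visit 4, enqueue []

BFS order: [2, 0, 1, 3, 5, 4]


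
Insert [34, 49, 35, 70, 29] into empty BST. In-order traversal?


Insert 34: root
Insert 49: R from 34
Insert 35: R from 34 -> L from 49
Insert 70: R from 34 -> R from 49
Insert 29: L from 34

In-order: [29, 34, 35, 49, 70]


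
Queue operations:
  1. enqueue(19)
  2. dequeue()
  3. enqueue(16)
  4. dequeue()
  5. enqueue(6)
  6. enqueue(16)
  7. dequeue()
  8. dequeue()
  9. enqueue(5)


enqueue(19) -> [19]
dequeue()->19, []
enqueue(16) -> [16]
dequeue()->16, []
enqueue(6) -> [6]
enqueue(16) -> [6, 16]
dequeue()->6, [16]
dequeue()->16, []
enqueue(5) -> [5]

Final queue: [5]


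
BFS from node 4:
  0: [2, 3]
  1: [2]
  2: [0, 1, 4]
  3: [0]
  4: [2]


Visit 4, enqueue [2]
Visit 2, enqueue [0, 1]
Visit 0, enqueue [3]
Visit 1, enqueue []
Visit 3, enqueue []

BFS order: [4, 2, 0, 1, 3]


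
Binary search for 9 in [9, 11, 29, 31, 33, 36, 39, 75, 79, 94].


Step 1: lo=0, hi=9, mid=4, val=33
Step 2: lo=0, hi=3, mid=1, val=11
Step 3: lo=0, hi=0, mid=0, val=9

Found at index 0


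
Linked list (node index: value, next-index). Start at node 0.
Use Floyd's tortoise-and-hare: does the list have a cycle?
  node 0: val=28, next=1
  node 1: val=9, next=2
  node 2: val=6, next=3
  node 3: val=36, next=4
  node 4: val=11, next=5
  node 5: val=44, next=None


Floyd's tortoise (slow, +1) and hare (fast, +2):
  init: slow=0, fast=0
  step 1: slow=1, fast=2
  step 2: slow=2, fast=4
  step 3: fast 4->5->None, no cycle

Cycle: no


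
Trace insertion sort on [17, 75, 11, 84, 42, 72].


Initial: [17, 75, 11, 84, 42, 72]
Insert 75: [17, 75, 11, 84, 42, 72]
Insert 11: [11, 17, 75, 84, 42, 72]
Insert 84: [11, 17, 75, 84, 42, 72]
Insert 42: [11, 17, 42, 75, 84, 72]
Insert 72: [11, 17, 42, 72, 75, 84]

Sorted: [11, 17, 42, 72, 75, 84]


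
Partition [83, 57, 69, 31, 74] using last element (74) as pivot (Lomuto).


Pivot: 74
  57 <= 74: swap -> [57, 83, 69, 31, 74]
  69 <= 74: swap -> [57, 69, 83, 31, 74]
  31 <= 74: swap -> [57, 69, 31, 83, 74]
Place pivot at 3: [57, 69, 31, 74, 83]

Partitioned: [57, 69, 31, 74, 83]


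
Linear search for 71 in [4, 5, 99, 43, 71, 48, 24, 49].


i=0: 4!=71
i=1: 5!=71
i=2: 99!=71
i=3: 43!=71
i=4: 71==71 found!

Found at 4, 5 comps


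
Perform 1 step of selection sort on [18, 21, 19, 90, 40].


Initial: [18, 21, 19, 90, 40]
Step 1: min=18 at 0
  Swap: [18, 21, 19, 90, 40]

After 1 step: [18, 21, 19, 90, 40]


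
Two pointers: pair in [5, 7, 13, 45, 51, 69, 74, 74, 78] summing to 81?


lo=0(5)+hi=8(78)=83
lo=0(5)+hi=7(74)=79
lo=1(7)+hi=7(74)=81

Yes: 7+74=81


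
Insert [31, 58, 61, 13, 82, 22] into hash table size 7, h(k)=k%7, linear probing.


Insert 31: h=3 -> slot 3
Insert 58: h=2 -> slot 2
Insert 61: h=5 -> slot 5
Insert 13: h=6 -> slot 6
Insert 82: h=5, 2 probes -> slot 0
Insert 22: h=1 -> slot 1

Table: [82, 22, 58, 31, None, 61, 13]


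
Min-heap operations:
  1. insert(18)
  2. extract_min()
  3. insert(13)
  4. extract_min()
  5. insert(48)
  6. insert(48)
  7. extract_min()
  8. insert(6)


insert(18) -> [18]
extract_min()->18, []
insert(13) -> [13]
extract_min()->13, []
insert(48) -> [48]
insert(48) -> [48, 48]
extract_min()->48, [48]
insert(6) -> [6, 48]

Final heap: [6, 48]


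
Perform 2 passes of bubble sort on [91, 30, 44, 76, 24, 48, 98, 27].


Initial: [91, 30, 44, 76, 24, 48, 98, 27]
Pass 1: [30, 44, 76, 24, 48, 91, 27, 98] (6 swaps)
Pass 2: [30, 44, 24, 48, 76, 27, 91, 98] (3 swaps)

After 2 passes: [30, 44, 24, 48, 76, 27, 91, 98]


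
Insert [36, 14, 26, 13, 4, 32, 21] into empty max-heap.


Insert 36: [36]
Insert 14: [36, 14]
Insert 26: [36, 14, 26]
Insert 13: [36, 14, 26, 13]
Insert 4: [36, 14, 26, 13, 4]
Insert 32: [36, 14, 32, 13, 4, 26]
Insert 21: [36, 14, 32, 13, 4, 26, 21]

Final heap: [36, 14, 32, 13, 4, 26, 21]


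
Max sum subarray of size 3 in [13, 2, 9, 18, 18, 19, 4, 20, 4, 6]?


[0:3]: 24
[1:4]: 29
[2:5]: 45
[3:6]: 55
[4:7]: 41
[5:8]: 43
[6:9]: 28
[7:10]: 30

Max: 55 at [3:6]


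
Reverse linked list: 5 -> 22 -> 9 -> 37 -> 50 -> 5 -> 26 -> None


Step 1: curr=5, set curr.next=prev(None) | reversed so far: 5
Step 2: curr=22, set curr.next=prev(5) | reversed so far: 22 -> 5
Step 3: curr=9, set curr.next=prev(22) | reversed so far: 9 -> 22 -> 5
Step 4: curr=37, set curr.next=prev(9) | reversed so far: 37 -> 9 -> 22 -> 5
Step 5: curr=50, set curr.next=prev(37) | reversed so far: 50 -> 37 -> 9 -> 22 -> 5
Step 6: curr=5, set curr.next=prev(50) | reversed so far: 5 -> 50 -> 37 -> 9 -> 22 -> 5
Step 7: curr=26, set curr.next=prev(5) | reversed so far: 26 -> 5 -> 50 -> 37 -> 9 -> 22 -> 5

26 -> 5 -> 50 -> 37 -> 9 -> 22 -> 5 -> None


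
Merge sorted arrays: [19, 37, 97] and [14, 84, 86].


Take 14 from B
Take 19 from A
Take 37 from A
Take 84 from B
Take 86 from B

Merged: [14, 19, 37, 84, 86, 97]


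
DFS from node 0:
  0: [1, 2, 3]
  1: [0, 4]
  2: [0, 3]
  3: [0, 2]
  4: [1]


Visit 0, push [3, 2, 1]
Visit 1, push [4]
Visit 4, push []
Visit 2, push [3]
Visit 3, push []

DFS order: [0, 1, 4, 2, 3]


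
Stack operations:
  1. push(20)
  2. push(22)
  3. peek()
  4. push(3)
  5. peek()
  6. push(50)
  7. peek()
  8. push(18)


push(20) -> [20]
push(22) -> [20, 22]
peek()->22
push(3) -> [20, 22, 3]
peek()->3
push(50) -> [20, 22, 3, 50]
peek()->50
push(18) -> [20, 22, 3, 50, 18]

Final stack: [20, 22, 3, 50, 18]


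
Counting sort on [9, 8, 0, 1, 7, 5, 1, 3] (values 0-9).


Input: [9, 8, 0, 1, 7, 5, 1, 3]
Counts: [1, 2, 0, 1, 0, 1, 0, 1, 1, 1]

Sorted: [0, 1, 1, 3, 5, 7, 8, 9]


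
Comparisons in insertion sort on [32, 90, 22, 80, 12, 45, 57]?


Algorithm: insertion sort
Input: [32, 90, 22, 80, 12, 45, 57]
Sorted: [12, 22, 32, 45, 57, 80, 90]

15


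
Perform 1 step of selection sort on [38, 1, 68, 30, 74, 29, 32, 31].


Initial: [38, 1, 68, 30, 74, 29, 32, 31]
Step 1: min=1 at 1
  Swap: [1, 38, 68, 30, 74, 29, 32, 31]

After 1 step: [1, 38, 68, 30, 74, 29, 32, 31]


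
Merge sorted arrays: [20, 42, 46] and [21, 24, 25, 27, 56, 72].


Take 20 from A
Take 21 from B
Take 24 from B
Take 25 from B
Take 27 from B
Take 42 from A
Take 46 from A

Merged: [20, 21, 24, 25, 27, 42, 46, 56, 72]


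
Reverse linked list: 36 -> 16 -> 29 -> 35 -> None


Step 1: curr=36, set curr.next=prev(None) | reversed so far: 36
Step 2: curr=16, set curr.next=prev(36) | reversed so far: 16 -> 36
Step 3: curr=29, set curr.next=prev(16) | reversed so far: 29 -> 16 -> 36
Step 4: curr=35, set curr.next=prev(29) | reversed so far: 35 -> 29 -> 16 -> 36

35 -> 29 -> 16 -> 36 -> None


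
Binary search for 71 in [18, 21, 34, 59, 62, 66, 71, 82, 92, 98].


Step 1: lo=0, hi=9, mid=4, val=62
Step 2: lo=5, hi=9, mid=7, val=82
Step 3: lo=5, hi=6, mid=5, val=66
Step 4: lo=6, hi=6, mid=6, val=71

Found at index 6


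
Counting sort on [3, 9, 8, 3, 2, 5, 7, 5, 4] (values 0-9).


Input: [3, 9, 8, 3, 2, 5, 7, 5, 4]
Counts: [0, 0, 1, 2, 1, 2, 0, 1, 1, 1]

Sorted: [2, 3, 3, 4, 5, 5, 7, 8, 9]


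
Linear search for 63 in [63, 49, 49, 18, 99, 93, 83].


i=0: 63==63 found!

Found at 0, 1 comps


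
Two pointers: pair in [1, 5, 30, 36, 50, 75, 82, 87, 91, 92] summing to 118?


lo=0(1)+hi=9(92)=93
lo=1(5)+hi=9(92)=97
lo=2(30)+hi=9(92)=122
lo=2(30)+hi=8(91)=121
lo=2(30)+hi=7(87)=117
lo=3(36)+hi=7(87)=123
lo=3(36)+hi=6(82)=118

Yes: 36+82=118


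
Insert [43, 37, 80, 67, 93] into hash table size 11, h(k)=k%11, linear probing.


Insert 43: h=10 -> slot 10
Insert 37: h=4 -> slot 4
Insert 80: h=3 -> slot 3
Insert 67: h=1 -> slot 1
Insert 93: h=5 -> slot 5

Table: [None, 67, None, 80, 37, 93, None, None, None, None, 43]


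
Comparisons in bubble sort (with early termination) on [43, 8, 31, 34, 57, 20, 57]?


Algorithm: bubble sort (with early termination)
Input: [43, 8, 31, 34, 57, 20, 57]
Sorted: [8, 20, 31, 34, 43, 57, 57]

20


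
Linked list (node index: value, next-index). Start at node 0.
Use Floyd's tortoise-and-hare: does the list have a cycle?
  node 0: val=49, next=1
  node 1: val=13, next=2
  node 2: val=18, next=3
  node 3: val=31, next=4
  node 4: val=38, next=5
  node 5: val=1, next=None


Floyd's tortoise (slow, +1) and hare (fast, +2):
  init: slow=0, fast=0
  step 1: slow=1, fast=2
  step 2: slow=2, fast=4
  step 3: fast 4->5->None, no cycle

Cycle: no


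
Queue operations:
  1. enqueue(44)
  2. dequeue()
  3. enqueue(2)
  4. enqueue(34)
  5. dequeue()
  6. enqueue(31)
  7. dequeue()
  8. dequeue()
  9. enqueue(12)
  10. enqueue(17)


enqueue(44) -> [44]
dequeue()->44, []
enqueue(2) -> [2]
enqueue(34) -> [2, 34]
dequeue()->2, [34]
enqueue(31) -> [34, 31]
dequeue()->34, [31]
dequeue()->31, []
enqueue(12) -> [12]
enqueue(17) -> [12, 17]

Final queue: [12, 17]


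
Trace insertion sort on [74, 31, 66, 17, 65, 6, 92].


Initial: [74, 31, 66, 17, 65, 6, 92]
Insert 31: [31, 74, 66, 17, 65, 6, 92]
Insert 66: [31, 66, 74, 17, 65, 6, 92]
Insert 17: [17, 31, 66, 74, 65, 6, 92]
Insert 65: [17, 31, 65, 66, 74, 6, 92]
Insert 6: [6, 17, 31, 65, 66, 74, 92]
Insert 92: [6, 17, 31, 65, 66, 74, 92]

Sorted: [6, 17, 31, 65, 66, 74, 92]


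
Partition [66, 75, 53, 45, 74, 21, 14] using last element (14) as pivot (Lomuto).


Pivot: 14
Place pivot at 0: [14, 75, 53, 45, 74, 21, 66]

Partitioned: [14, 75, 53, 45, 74, 21, 66]


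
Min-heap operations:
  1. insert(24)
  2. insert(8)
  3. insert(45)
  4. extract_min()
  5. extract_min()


insert(24) -> [24]
insert(8) -> [8, 24]
insert(45) -> [8, 24, 45]
extract_min()->8, [24, 45]
extract_min()->24, [45]

Final heap: [45]


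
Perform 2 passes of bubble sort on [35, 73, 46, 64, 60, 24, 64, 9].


Initial: [35, 73, 46, 64, 60, 24, 64, 9]
Pass 1: [35, 46, 64, 60, 24, 64, 9, 73] (6 swaps)
Pass 2: [35, 46, 60, 24, 64, 9, 64, 73] (3 swaps)

After 2 passes: [35, 46, 60, 24, 64, 9, 64, 73]


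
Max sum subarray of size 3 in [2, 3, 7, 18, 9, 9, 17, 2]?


[0:3]: 12
[1:4]: 28
[2:5]: 34
[3:6]: 36
[4:7]: 35
[5:8]: 28

Max: 36 at [3:6]


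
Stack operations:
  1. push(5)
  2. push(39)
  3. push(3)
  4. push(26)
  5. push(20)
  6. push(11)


push(5) -> [5]
push(39) -> [5, 39]
push(3) -> [5, 39, 3]
push(26) -> [5, 39, 3, 26]
push(20) -> [5, 39, 3, 26, 20]
push(11) -> [5, 39, 3, 26, 20, 11]

Final stack: [5, 39, 3, 26, 20, 11]


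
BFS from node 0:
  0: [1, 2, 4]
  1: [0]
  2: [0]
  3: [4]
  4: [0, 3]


Visit 0, enqueue [1, 2, 4]
Visit 1, enqueue []
Visit 2, enqueue []
Visit 4, enqueue [3]
Visit 3, enqueue []

BFS order: [0, 1, 2, 4, 3]


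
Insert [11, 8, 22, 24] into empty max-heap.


Insert 11: [11]
Insert 8: [11, 8]
Insert 22: [22, 8, 11]
Insert 24: [24, 22, 11, 8]

Final heap: [24, 22, 11, 8]


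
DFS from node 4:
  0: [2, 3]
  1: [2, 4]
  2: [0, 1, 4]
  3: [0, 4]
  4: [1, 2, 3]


Visit 4, push [3, 2, 1]
Visit 1, push [2]
Visit 2, push [0]
Visit 0, push [3]
Visit 3, push []

DFS order: [4, 1, 2, 0, 3]


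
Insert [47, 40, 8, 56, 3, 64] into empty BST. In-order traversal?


Insert 47: root
Insert 40: L from 47
Insert 8: L from 47 -> L from 40
Insert 56: R from 47
Insert 3: L from 47 -> L from 40 -> L from 8
Insert 64: R from 47 -> R from 56

In-order: [3, 8, 40, 47, 56, 64]


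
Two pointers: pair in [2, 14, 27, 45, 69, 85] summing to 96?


lo=0(2)+hi=5(85)=87
lo=1(14)+hi=5(85)=99
lo=1(14)+hi=4(69)=83
lo=2(27)+hi=4(69)=96

Yes: 27+69=96


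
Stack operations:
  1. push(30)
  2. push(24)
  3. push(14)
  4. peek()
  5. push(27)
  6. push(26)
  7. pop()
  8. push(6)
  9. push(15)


push(30) -> [30]
push(24) -> [30, 24]
push(14) -> [30, 24, 14]
peek()->14
push(27) -> [30, 24, 14, 27]
push(26) -> [30, 24, 14, 27, 26]
pop()->26, [30, 24, 14, 27]
push(6) -> [30, 24, 14, 27, 6]
push(15) -> [30, 24, 14, 27, 6, 15]

Final stack: [30, 24, 14, 27, 6, 15]


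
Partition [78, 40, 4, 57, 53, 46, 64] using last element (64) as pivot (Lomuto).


Pivot: 64
  40 <= 64: swap -> [40, 78, 4, 57, 53, 46, 64]
  4 <= 64: swap -> [40, 4, 78, 57, 53, 46, 64]
  57 <= 64: swap -> [40, 4, 57, 78, 53, 46, 64]
  53 <= 64: swap -> [40, 4, 57, 53, 78, 46, 64]
  46 <= 64: swap -> [40, 4, 57, 53, 46, 78, 64]
Place pivot at 5: [40, 4, 57, 53, 46, 64, 78]

Partitioned: [40, 4, 57, 53, 46, 64, 78]


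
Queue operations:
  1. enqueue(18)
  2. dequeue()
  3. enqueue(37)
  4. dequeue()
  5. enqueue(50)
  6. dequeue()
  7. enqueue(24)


enqueue(18) -> [18]
dequeue()->18, []
enqueue(37) -> [37]
dequeue()->37, []
enqueue(50) -> [50]
dequeue()->50, []
enqueue(24) -> [24]

Final queue: [24]


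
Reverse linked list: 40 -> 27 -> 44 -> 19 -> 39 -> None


Step 1: curr=40, set curr.next=prev(None) | reversed so far: 40
Step 2: curr=27, set curr.next=prev(40) | reversed so far: 27 -> 40
Step 3: curr=44, set curr.next=prev(27) | reversed so far: 44 -> 27 -> 40
Step 4: curr=19, set curr.next=prev(44) | reversed so far: 19 -> 44 -> 27 -> 40
Step 5: curr=39, set curr.next=prev(19) | reversed so far: 39 -> 19 -> 44 -> 27 -> 40

39 -> 19 -> 44 -> 27 -> 40 -> None


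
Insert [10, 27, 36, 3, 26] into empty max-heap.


Insert 10: [10]
Insert 27: [27, 10]
Insert 36: [36, 10, 27]
Insert 3: [36, 10, 27, 3]
Insert 26: [36, 26, 27, 3, 10]

Final heap: [36, 26, 27, 3, 10]


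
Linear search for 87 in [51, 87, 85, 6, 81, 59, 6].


i=0: 51!=87
i=1: 87==87 found!

Found at 1, 2 comps


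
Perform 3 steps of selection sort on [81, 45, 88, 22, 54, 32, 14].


Initial: [81, 45, 88, 22, 54, 32, 14]
Step 1: min=14 at 6
  Swap: [14, 45, 88, 22, 54, 32, 81]
Step 2: min=22 at 3
  Swap: [14, 22, 88, 45, 54, 32, 81]
Step 3: min=32 at 5
  Swap: [14, 22, 32, 45, 54, 88, 81]

After 3 steps: [14, 22, 32, 45, 54, 88, 81]


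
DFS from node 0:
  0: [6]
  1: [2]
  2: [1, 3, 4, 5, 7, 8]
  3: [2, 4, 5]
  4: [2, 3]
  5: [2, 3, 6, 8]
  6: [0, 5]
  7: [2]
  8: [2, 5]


Visit 0, push [6]
Visit 6, push [5]
Visit 5, push [8, 3, 2]
Visit 2, push [8, 7, 4, 3, 1]
Visit 1, push []
Visit 3, push [4]
Visit 4, push []
Visit 7, push []
Visit 8, push []

DFS order: [0, 6, 5, 2, 1, 3, 4, 7, 8]


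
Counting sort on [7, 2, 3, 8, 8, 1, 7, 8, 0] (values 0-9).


Input: [7, 2, 3, 8, 8, 1, 7, 8, 0]
Counts: [1, 1, 1, 1, 0, 0, 0, 2, 3, 0]

Sorted: [0, 1, 2, 3, 7, 7, 8, 8, 8]


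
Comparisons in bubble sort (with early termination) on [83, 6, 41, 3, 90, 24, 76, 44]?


Algorithm: bubble sort (with early termination)
Input: [83, 6, 41, 3, 90, 24, 76, 44]
Sorted: [3, 6, 24, 41, 44, 76, 83, 90]

22


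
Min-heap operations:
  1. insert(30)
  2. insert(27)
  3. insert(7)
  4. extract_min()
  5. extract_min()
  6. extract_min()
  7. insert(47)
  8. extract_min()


insert(30) -> [30]
insert(27) -> [27, 30]
insert(7) -> [7, 30, 27]
extract_min()->7, [27, 30]
extract_min()->27, [30]
extract_min()->30, []
insert(47) -> [47]
extract_min()->47, []

Final heap: []


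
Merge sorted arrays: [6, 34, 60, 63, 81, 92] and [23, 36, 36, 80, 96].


Take 6 from A
Take 23 from B
Take 34 from A
Take 36 from B
Take 36 from B
Take 60 from A
Take 63 from A
Take 80 from B
Take 81 from A
Take 92 from A

Merged: [6, 23, 34, 36, 36, 60, 63, 80, 81, 92, 96]


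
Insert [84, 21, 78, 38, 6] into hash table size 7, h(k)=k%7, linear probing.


Insert 84: h=0 -> slot 0
Insert 21: h=0, 1 probes -> slot 1
Insert 78: h=1, 1 probes -> slot 2
Insert 38: h=3 -> slot 3
Insert 6: h=6 -> slot 6

Table: [84, 21, 78, 38, None, None, 6]


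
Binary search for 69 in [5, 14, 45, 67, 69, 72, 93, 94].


Step 1: lo=0, hi=7, mid=3, val=67
Step 2: lo=4, hi=7, mid=5, val=72
Step 3: lo=4, hi=4, mid=4, val=69

Found at index 4


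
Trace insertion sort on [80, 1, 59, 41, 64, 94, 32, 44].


Initial: [80, 1, 59, 41, 64, 94, 32, 44]
Insert 1: [1, 80, 59, 41, 64, 94, 32, 44]
Insert 59: [1, 59, 80, 41, 64, 94, 32, 44]
Insert 41: [1, 41, 59, 80, 64, 94, 32, 44]
Insert 64: [1, 41, 59, 64, 80, 94, 32, 44]
Insert 94: [1, 41, 59, 64, 80, 94, 32, 44]
Insert 32: [1, 32, 41, 59, 64, 80, 94, 44]
Insert 44: [1, 32, 41, 44, 59, 64, 80, 94]

Sorted: [1, 32, 41, 44, 59, 64, 80, 94]


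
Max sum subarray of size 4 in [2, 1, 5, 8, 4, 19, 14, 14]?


[0:4]: 16
[1:5]: 18
[2:6]: 36
[3:7]: 45
[4:8]: 51

Max: 51 at [4:8]


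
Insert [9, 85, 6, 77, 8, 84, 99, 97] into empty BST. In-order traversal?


Insert 9: root
Insert 85: R from 9
Insert 6: L from 9
Insert 77: R from 9 -> L from 85
Insert 8: L from 9 -> R from 6
Insert 84: R from 9 -> L from 85 -> R from 77
Insert 99: R from 9 -> R from 85
Insert 97: R from 9 -> R from 85 -> L from 99

In-order: [6, 8, 9, 77, 84, 85, 97, 99]
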